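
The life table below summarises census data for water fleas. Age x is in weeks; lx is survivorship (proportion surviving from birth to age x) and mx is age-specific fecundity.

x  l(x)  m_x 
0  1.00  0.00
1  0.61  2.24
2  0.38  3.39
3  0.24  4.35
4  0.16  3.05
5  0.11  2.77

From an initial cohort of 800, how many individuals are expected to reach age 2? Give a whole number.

304

Expected survivors = N0 · l_2 = 800 × 0.38 = 304 → 304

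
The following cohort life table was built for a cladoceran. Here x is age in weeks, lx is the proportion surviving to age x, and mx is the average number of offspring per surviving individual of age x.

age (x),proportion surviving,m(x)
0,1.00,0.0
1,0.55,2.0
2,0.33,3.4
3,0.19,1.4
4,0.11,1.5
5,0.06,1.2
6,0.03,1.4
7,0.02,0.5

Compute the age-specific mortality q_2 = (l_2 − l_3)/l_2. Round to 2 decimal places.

0.42

q_2 = (l_2 − l_3) / l_2 = (0.33 − 0.19) / 0.33
     = 0.14 / 0.33 = 0.424242… → 0.42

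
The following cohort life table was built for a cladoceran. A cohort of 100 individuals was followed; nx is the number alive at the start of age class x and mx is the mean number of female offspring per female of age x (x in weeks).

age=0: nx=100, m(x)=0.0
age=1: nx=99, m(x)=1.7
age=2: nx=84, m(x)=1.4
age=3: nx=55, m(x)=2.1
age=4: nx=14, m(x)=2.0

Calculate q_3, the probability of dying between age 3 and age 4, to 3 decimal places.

lx = nx/n0 = nx/100: 1, 0.99, 0.84, 0.55, 0.14
q_3 = (l_3 − l_4) / l_3 = (0.55 − 0.14) / 0.55
     = 0.41 / 0.55 = 0.745455… → 0.745

0.745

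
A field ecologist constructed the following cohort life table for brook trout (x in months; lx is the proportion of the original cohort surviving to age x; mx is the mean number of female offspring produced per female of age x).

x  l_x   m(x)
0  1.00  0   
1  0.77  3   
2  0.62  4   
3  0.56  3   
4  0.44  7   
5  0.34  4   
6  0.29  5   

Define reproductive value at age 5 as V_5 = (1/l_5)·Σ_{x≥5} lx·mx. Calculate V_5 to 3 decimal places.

lx·mx for x ≥ 5: 1.36, 1.45 → sum = 2.81
V_5 = 2.81 / l_5 = 2.81 / 0.34 = 8.264706… → 8.265

8.265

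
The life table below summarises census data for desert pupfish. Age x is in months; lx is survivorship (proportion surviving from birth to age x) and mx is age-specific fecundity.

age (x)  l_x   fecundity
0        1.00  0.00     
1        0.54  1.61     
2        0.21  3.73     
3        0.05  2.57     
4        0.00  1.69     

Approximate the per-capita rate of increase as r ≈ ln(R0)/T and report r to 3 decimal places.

R0 = Σ lx·mx = 0 + 0.8694 + 0.7833 + 0.1285 + 0 = 1.7812
Σ x·lx·mx = 2.8215; T = 2.8215/1.7812 = 1.58404…
r ≈ ln(R0)/T = ln(1.7812)/1.58404… = 0.36444… → 0.364

0.364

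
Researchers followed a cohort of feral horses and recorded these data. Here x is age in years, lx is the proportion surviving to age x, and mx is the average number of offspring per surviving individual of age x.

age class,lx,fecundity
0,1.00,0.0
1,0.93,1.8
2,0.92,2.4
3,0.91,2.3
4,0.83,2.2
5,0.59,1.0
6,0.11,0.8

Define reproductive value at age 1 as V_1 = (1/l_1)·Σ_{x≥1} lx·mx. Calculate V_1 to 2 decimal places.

lx·mx for x ≥ 1: 1.674, 2.208, 2.093, 1.826, 0.59, 0.088 → sum = 8.479
V_1 = 8.479 / l_1 = 8.479 / 0.93 = 9.117204… → 9.12

9.12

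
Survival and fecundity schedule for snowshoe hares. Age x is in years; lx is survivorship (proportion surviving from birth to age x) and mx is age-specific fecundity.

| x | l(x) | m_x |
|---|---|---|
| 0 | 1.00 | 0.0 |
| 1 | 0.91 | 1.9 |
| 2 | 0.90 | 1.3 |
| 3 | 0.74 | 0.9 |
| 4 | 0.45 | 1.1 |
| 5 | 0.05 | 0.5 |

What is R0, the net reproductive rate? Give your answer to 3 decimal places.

4.085

lx·mx by age: 0, 1.729, 1.17, 0.666, 0.495, 0.025
R0 = Σ lx·mx = 4.085 → 4.085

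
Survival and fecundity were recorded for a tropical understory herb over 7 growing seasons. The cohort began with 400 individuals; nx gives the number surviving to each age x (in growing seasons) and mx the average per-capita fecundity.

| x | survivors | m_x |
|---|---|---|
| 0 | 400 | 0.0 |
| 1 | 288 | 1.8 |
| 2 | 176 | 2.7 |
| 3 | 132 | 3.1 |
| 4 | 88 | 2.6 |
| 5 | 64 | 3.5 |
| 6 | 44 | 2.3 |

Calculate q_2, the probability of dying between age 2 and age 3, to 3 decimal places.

lx = nx/n0 = nx/400: 1, 0.72, 0.44, 0.33, 0.22, 0.16, 0.11
q_2 = (l_2 − l_3) / l_2 = (0.44 − 0.33) / 0.44
     = 0.11 / 0.44 = 0.25 → 0.250

0.250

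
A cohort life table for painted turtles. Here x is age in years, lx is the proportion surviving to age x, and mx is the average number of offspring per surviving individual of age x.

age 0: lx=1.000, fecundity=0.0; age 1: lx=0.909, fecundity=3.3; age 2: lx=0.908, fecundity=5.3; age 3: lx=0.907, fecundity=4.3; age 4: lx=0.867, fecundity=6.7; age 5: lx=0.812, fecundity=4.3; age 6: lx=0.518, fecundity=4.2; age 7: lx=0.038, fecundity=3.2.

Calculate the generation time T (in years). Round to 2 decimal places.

lx·mx: 0, 2.9997, 4.8124, 3.9001, 5.8089, 3.4916, 2.1756, 0.1216 → R0 = 23.3099
x·lx·mx: 0, 2.9997, 9.6248, 11.7003, 23.2356, 17.458, 13.0536, 0.8512 → Σ = 78.9232
T = 78.9232 / 23.3099 = 3.385823… → 3.39

3.39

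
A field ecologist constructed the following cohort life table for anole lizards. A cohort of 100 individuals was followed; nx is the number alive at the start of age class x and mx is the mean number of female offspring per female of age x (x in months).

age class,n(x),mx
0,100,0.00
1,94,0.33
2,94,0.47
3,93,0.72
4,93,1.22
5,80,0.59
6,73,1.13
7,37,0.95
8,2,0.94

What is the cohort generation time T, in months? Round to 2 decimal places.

4.18

lx = nx/n0 = nx/100: 1, 0.94, 0.94, 0.93, 0.93, 0.8, 0.73, 0.37, 0.02
lx·mx: 0, 0.3102, 0.4418, 0.6696, 1.1346, 0.472, 0.8249, 0.3515, 0.0188 → R0 = 4.2234
x·lx·mx: 0, 0.3102, 0.8836, 2.0088, 4.5384, 2.36, 4.9494, 2.4605, 0.1504 → Σ = 17.6613
T = 17.6613 / 4.2234 = 4.181773… → 4.18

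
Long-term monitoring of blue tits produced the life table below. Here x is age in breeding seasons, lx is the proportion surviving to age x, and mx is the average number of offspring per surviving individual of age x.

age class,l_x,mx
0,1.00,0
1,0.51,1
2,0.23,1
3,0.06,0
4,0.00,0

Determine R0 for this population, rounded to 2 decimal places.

0.74

lx·mx by age: 0, 0.51, 0.23, 0, 0
R0 = Σ lx·mx = 0.74 → 0.74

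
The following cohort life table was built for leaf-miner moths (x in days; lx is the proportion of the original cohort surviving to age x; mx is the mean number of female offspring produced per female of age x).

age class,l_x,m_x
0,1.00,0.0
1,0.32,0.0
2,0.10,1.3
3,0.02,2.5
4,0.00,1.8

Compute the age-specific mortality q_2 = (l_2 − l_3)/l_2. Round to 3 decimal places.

q_2 = (l_2 − l_3) / l_2 = (0.1 − 0.02) / 0.1
     = 0.08 / 0.1 = 0.8 → 0.800

0.800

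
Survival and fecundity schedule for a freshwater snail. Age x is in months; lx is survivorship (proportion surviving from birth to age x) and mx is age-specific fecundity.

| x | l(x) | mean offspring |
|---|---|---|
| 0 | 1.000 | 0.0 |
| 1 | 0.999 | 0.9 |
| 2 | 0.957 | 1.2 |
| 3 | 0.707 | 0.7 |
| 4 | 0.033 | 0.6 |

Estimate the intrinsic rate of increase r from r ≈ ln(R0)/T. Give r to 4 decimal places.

R0 = Σ lx·mx = 0 + 0.8991 + 1.1484 + 0.4949 + 0.0198 = 2.5622
Σ x·lx·mx = 4.7598; T = 4.7598/2.5622 = 1.8577…
r ≈ ln(R0)/T = ln(2.5622)/1.8577… = 0.506468… → 0.5065

0.5065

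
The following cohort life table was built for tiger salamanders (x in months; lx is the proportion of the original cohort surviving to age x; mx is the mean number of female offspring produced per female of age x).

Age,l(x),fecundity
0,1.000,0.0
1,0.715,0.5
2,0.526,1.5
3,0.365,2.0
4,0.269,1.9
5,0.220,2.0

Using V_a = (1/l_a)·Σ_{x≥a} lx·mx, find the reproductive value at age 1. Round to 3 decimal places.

3.955

lx·mx for x ≥ 1: 0.3575, 0.789, 0.73, 0.5111, 0.44 → sum = 2.8276
V_1 = 2.8276 / l_1 = 2.8276 / 0.715 = 3.954685… → 3.955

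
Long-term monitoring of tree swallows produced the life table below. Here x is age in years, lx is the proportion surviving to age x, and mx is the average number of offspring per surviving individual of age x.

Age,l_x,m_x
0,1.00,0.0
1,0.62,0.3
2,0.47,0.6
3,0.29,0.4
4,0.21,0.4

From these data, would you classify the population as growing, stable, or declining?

R0 = Σ lx·mx = 0 + 0.186 + 0.282 + 0.116 + 0.084 = 0.668
R0 < 1, so the population is declining.

declining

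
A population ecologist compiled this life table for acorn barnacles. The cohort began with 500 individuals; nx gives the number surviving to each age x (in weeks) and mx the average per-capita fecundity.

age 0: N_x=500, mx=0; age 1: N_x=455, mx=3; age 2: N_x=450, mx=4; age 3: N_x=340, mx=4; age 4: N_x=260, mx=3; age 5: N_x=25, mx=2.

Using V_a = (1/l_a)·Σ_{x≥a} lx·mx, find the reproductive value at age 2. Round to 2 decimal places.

lx = nx/n0 = nx/500: 1, 0.91, 0.9, 0.68, 0.52, 0.05
lx·mx for x ≥ 2: 3.6, 2.72, 1.56, 0.1 → sum = 7.98
V_2 = 7.98 / l_2 = 7.98 / 0.9 = 8.866667… → 8.87

8.87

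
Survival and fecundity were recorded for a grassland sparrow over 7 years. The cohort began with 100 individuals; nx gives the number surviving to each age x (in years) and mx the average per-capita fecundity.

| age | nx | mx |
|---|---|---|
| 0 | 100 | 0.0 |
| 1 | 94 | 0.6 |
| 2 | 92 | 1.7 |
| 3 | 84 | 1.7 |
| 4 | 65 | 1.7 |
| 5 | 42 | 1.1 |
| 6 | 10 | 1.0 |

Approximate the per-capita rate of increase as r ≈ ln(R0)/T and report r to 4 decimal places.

lx = nx/n0 = nx/100: 1, 0.94, 0.92, 0.84, 0.65, 0.42, 0.1
R0 = Σ lx·mx = 0 + 0.564 + 1.564 + 1.428 + 1.105 + 0.462 + 0.1 = 5.223
Σ x·lx·mx = 15.306; T = 15.306/5.223 = 2.9305…
r ≈ ln(R0)/T = ln(5.223)/2.9305… = 0.564092… → 0.5641

0.5641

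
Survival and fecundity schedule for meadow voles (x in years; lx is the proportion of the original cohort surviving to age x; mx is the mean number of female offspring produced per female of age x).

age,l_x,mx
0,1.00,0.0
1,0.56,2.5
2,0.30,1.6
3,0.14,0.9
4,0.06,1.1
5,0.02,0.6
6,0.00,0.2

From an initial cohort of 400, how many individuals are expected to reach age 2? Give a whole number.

120

Expected survivors = N0 · l_2 = 400 × 0.30 = 120 → 120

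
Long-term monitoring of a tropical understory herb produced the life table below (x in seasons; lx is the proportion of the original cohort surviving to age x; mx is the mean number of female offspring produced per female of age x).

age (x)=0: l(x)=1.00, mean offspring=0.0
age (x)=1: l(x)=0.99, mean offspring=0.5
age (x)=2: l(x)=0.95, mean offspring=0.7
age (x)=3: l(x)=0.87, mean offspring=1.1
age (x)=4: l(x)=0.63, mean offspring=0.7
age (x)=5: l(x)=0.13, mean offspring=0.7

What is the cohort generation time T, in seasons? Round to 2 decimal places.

2.61

lx·mx: 0, 0.495, 0.665, 0.957, 0.441, 0.091 → R0 = 2.649
x·lx·mx: 0, 0.495, 1.33, 2.871, 1.764, 0.455 → Σ = 6.915
T = 6.915 / 2.649 = 2.610419… → 2.61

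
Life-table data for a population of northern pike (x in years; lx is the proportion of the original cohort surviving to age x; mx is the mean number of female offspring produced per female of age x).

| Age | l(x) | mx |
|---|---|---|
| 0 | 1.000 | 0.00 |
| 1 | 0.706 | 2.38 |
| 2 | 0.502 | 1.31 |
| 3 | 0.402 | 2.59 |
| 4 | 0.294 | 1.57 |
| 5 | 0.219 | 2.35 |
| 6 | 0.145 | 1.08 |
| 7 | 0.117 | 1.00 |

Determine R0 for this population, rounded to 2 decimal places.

4.63

lx·mx by age: 0, 1.68028, 0.65762, 1.04118, 0.46158, 0.51465, 0.1566, 0.117
R0 = Σ lx·mx = 4.62891 → 4.63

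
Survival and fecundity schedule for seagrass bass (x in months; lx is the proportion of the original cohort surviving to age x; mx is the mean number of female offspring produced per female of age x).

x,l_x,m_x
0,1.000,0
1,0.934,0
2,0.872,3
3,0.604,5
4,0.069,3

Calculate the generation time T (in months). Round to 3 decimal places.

lx·mx: 0, 0, 2.616, 3.02, 0.207 → R0 = 5.843
x·lx·mx: 0, 0, 5.232, 9.06, 0.828 → Σ = 15.12
T = 15.12 / 5.843 = 2.587712… → 2.588

2.588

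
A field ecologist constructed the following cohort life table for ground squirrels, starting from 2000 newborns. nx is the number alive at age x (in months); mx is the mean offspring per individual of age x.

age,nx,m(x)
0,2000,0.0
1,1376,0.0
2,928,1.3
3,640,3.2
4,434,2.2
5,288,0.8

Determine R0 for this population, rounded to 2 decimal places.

2.22

lx = nx/n0 = nx/2000: 1, 0.688, 0.464, 0.32, 0.217, 0.144
lx·mx by age: 0, 0, 0.6032, 1.024, 0.4774, 0.1152
R0 = Σ lx·mx = 2.2198 → 2.22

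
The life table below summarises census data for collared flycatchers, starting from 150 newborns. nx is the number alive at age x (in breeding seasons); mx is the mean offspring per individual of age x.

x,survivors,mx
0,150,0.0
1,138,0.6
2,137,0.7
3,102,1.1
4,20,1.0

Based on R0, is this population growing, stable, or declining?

lx = nx/n0 = nx/150: 1, 0.92, 0.91333…, 0.68, 0.13333…
R0 = Σ lx·mx = 0 + 0.552 + 0.639333… + 0.748 + 0.133333… = 2.072667…
R0 > 1, so the population is growing.

growing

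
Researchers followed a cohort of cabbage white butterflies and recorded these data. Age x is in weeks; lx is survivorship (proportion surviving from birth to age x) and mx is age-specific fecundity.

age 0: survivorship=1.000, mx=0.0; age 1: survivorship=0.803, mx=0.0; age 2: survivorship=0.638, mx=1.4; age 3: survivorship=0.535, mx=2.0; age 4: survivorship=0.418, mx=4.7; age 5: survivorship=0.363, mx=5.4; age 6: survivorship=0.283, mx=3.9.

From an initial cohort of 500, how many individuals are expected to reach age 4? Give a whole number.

Expected survivors = N0 · l_4 = 500 × 0.418 = 209 → 209

209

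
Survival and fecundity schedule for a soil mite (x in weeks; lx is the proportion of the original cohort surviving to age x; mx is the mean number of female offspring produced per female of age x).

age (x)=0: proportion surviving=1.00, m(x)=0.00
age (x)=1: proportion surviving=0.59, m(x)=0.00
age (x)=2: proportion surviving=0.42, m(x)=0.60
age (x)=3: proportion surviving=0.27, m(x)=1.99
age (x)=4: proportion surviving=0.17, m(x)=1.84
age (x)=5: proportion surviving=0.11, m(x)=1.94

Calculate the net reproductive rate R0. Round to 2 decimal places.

lx·mx by age: 0, 0, 0.252, 0.5373, 0.3128, 0.2134
R0 = Σ lx·mx = 1.3155 → 1.32

1.32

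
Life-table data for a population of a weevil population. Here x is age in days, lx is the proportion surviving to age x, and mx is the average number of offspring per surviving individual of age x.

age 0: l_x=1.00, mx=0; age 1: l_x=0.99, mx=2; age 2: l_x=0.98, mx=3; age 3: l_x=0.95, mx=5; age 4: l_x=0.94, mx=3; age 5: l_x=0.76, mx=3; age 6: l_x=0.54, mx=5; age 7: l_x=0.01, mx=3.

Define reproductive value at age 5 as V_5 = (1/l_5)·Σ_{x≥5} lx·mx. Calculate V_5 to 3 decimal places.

lx·mx for x ≥ 5: 2.28, 2.7, 0.03 → sum = 5.01
V_5 = 5.01 / l_5 = 5.01 / 0.76 = 6.592105… → 6.592

6.592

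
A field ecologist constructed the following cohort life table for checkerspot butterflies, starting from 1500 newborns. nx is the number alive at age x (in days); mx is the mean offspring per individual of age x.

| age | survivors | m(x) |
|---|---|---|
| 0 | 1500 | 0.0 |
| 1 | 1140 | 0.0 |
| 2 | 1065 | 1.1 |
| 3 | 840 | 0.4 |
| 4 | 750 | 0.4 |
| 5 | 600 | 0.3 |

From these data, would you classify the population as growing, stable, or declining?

lx = nx/n0 = nx/1500: 1, 0.76, 0.71, 0.56, 0.5, 0.4
R0 = Σ lx·mx = 0 + 0 + 0.781 + 0.224 + 0.2 + 0.12 = 1.325
R0 > 1, so the population is growing.

growing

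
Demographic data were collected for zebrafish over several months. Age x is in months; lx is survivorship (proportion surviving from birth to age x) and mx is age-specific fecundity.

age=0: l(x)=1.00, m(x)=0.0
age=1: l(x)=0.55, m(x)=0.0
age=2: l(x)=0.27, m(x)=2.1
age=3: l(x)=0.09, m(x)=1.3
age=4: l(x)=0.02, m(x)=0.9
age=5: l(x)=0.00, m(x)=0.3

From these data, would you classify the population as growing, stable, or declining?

R0 = Σ lx·mx = 0 + 0 + 0.567 + 0.117 + 0.018 + 0 = 0.702
R0 < 1, so the population is declining.

declining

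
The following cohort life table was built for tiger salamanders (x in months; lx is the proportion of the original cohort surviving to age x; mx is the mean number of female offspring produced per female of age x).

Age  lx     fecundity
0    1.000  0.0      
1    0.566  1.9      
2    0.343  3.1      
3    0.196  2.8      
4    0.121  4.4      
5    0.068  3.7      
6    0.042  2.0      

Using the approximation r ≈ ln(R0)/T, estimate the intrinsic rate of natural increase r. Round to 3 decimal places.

0.516

R0 = Σ lx·mx = 0 + 1.0754 + 1.0633 + 0.5488 + 0.5324 + 0.2516 + 0.084 = 3.5555
Σ x·lx·mx = 8.74; T = 8.74/3.5555 = 2.45816…
r ≈ ln(R0)/T = ln(3.5555)/2.45816… = 0.51603… → 0.516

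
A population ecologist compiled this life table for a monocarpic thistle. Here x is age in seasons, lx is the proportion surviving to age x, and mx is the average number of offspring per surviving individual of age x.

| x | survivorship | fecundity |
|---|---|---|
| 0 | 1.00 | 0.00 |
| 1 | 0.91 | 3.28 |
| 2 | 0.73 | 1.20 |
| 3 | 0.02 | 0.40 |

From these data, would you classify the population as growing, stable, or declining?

growing

R0 = Σ lx·mx = 0 + 2.9848 + 0.876 + 0.008 = 3.8688
R0 > 1, so the population is growing.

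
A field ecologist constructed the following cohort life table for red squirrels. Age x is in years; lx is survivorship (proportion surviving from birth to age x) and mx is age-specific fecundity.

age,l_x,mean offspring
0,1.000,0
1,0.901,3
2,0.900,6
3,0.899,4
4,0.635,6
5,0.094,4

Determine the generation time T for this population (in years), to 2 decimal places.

2.61

lx·mx: 0, 2.703, 5.4, 3.596, 3.81, 0.376 → R0 = 15.885
x·lx·mx: 0, 2.703, 10.8, 10.788, 15.24, 1.88 → Σ = 41.411
T = 41.411 / 15.885 = 2.606925… → 2.61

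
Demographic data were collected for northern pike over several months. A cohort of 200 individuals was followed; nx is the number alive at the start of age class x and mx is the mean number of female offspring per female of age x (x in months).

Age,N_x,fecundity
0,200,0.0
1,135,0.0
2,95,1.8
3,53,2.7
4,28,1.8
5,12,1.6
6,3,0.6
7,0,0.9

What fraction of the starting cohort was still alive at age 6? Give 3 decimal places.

0.015

l_6 = n_6/n_0 = 3/200 = 0.015 → 0.015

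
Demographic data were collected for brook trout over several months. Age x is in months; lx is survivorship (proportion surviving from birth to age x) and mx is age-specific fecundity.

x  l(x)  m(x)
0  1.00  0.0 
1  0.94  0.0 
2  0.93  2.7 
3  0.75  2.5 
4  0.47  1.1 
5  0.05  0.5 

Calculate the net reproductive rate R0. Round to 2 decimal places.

lx·mx by age: 0, 0, 2.511, 1.875, 0.517, 0.025
R0 = Σ lx·mx = 4.928 → 4.93

4.93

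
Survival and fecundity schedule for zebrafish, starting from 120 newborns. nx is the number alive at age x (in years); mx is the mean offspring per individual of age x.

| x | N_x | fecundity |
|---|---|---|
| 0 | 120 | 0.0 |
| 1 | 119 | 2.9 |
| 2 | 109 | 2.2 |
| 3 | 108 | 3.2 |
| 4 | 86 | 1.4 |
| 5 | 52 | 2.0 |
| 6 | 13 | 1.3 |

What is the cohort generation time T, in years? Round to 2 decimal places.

2.53

lx = nx/n0 = nx/120: 1, 0.99167…, 0.90833…, 0.9, 0.71667…, 0.43333…, 0.10833…
lx·mx: 0, 2.875833…, 1.998333…, 2.88, 1.003333…, 0.866667…, 0.140833… → R0 = 9.765…
x·lx·mx: 0, 2.875833…, 3.996667…, 8.64, 4.013333…, 4.333333…, 0.845… → Σ = 24.704167…
T = 24.704167… / 9.765… = 2.529869… → 2.53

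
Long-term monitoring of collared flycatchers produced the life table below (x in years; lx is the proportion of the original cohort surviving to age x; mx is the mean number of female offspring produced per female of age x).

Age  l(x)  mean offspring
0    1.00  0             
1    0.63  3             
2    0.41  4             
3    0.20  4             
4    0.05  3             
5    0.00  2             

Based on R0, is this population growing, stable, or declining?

R0 = Σ lx·mx = 0 + 1.89 + 1.64 + 0.8 + 0.15 + 0 = 4.48
R0 > 1, so the population is growing.

growing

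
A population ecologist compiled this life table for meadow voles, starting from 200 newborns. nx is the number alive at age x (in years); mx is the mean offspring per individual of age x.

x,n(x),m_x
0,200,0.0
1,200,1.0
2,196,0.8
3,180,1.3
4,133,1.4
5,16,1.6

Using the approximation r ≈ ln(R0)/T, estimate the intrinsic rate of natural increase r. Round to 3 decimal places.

lx = nx/n0 = nx/200: 1, 1, 0.98, 0.9, 0.665, 0.08
R0 = Σ lx·mx = 0 + 1 + 0.784 + 1.17 + 0.931 + 0.128 = 4.013
Σ x·lx·mx = 10.442; T = 10.442/4.013 = 2.60204…
r ≈ ln(R0)/T = ln(4.013)/2.60204… = 0.53402… → 0.534

0.534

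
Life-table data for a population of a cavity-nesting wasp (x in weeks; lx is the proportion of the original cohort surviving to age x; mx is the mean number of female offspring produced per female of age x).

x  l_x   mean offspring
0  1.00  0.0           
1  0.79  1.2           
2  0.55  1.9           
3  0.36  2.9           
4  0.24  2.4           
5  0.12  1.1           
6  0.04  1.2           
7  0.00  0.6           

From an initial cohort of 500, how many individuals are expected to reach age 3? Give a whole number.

Expected survivors = N0 · l_3 = 500 × 0.36 = 180 → 180

180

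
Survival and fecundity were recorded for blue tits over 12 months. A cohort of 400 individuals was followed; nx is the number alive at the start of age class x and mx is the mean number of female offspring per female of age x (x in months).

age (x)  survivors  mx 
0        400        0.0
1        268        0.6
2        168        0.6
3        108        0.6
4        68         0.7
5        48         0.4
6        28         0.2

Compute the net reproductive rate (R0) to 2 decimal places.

lx = nx/n0 = nx/400: 1, 0.67, 0.42, 0.27, 0.17, 0.12, 0.07
lx·mx by age: 0, 0.402, 0.252, 0.162, 0.119, 0.048, 0.014
R0 = Σ lx·mx = 0.997 → 1.00

1.00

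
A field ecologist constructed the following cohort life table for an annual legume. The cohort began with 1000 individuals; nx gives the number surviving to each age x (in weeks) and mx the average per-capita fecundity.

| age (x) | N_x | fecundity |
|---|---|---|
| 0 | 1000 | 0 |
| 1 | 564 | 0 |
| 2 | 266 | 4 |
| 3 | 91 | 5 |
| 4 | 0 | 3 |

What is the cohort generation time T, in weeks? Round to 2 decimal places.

2.30

lx = nx/n0 = nx/1000: 1, 0.564, 0.266, 0.091, 0
lx·mx: 0, 0, 1.064, 0.455, 0 → R0 = 1.519
x·lx·mx: 0, 0, 2.128, 1.365, 0 → Σ = 3.493
T = 3.493 / 1.519 = 2.299539… → 2.30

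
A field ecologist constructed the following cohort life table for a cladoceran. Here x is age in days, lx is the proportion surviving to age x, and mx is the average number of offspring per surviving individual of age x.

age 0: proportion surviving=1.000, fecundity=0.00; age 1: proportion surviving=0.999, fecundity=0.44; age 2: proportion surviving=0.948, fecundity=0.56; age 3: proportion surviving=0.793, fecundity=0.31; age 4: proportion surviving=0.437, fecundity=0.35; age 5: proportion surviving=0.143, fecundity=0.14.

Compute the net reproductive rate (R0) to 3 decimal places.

lx·mx by age: 0, 0.43956, 0.53088, 0.24583, 0.15295, 0.02002
R0 = Σ lx·mx = 1.38924 → 1.389

1.389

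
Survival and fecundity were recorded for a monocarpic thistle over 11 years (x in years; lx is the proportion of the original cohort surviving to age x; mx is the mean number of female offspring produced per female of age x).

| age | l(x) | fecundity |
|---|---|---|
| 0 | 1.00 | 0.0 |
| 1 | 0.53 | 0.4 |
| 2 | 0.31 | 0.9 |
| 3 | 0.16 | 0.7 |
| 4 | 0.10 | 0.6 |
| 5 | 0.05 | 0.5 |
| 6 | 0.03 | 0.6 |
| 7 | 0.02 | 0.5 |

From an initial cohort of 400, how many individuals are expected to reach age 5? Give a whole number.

20

Expected survivors = N0 · l_5 = 400 × 0.05 = 20 → 20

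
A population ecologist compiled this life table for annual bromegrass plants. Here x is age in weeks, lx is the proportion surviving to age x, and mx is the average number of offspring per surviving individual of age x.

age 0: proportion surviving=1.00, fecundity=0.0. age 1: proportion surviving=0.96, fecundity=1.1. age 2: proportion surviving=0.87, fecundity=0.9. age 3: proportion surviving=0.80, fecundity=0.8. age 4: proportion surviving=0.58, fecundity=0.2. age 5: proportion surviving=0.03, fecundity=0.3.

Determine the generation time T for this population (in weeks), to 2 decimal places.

1.94

lx·mx: 0, 1.056, 0.783, 0.64, 0.116, 0.009 → R0 = 2.604
x·lx·mx: 0, 1.056, 1.566, 1.92, 0.464, 0.045 → Σ = 5.051
T = 5.051 / 2.604 = 1.939708… → 1.94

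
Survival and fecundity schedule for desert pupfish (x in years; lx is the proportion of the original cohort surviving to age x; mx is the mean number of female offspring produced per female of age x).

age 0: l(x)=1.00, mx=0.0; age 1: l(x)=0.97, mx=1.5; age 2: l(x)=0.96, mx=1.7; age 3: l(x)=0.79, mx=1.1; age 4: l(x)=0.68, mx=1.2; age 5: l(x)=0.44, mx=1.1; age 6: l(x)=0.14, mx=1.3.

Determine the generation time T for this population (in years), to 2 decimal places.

2.59

lx·mx: 0, 1.455, 1.632, 0.869, 0.816, 0.484, 0.182 → R0 = 5.438
x·lx·mx: 0, 1.455, 3.264, 2.607, 3.264, 2.42, 1.092 → Σ = 14.102
T = 14.102 / 5.438 = 2.593233… → 2.59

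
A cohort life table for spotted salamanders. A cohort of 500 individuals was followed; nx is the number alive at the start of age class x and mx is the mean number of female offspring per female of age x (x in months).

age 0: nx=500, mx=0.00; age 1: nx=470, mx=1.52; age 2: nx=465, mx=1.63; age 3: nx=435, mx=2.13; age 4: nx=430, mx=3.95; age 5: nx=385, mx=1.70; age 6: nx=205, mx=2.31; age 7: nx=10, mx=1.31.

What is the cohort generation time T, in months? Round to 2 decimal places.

3.44

lx = nx/n0 = nx/500: 1, 0.94, 0.93, 0.87, 0.86, 0.77, 0.41, 0.02
lx·mx: 0, 1.4288, 1.5159, 1.8531, 3.397, 1.309, 0.9471, 0.0262 → R0 = 10.4771
x·lx·mx: 0, 1.4288, 3.0318, 5.5593, 13.588, 6.545, 5.6826, 0.1834 → Σ = 36.0189
T = 36.0189 / 10.4771 = 3.437869… → 3.44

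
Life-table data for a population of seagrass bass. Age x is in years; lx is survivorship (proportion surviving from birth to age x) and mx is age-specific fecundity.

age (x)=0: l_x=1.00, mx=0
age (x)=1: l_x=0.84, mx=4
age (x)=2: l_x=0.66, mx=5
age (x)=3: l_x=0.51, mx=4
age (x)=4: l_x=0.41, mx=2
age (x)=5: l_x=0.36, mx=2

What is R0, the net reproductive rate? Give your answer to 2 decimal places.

lx·mx by age: 0, 3.36, 3.3, 2.04, 0.82, 0.72
R0 = Σ lx·mx = 10.24 → 10.24

10.24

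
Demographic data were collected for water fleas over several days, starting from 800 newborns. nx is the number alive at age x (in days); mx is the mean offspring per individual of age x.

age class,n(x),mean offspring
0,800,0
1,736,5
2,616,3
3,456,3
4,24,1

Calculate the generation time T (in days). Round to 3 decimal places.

1.673

lx = nx/n0 = nx/800: 1, 0.92, 0.77, 0.57, 0.03
lx·mx: 0, 4.6, 2.31, 1.71, 0.03 → R0 = 8.65
x·lx·mx: 0, 4.6, 4.62, 5.13, 0.12 → Σ = 14.47
T = 14.47 / 8.65 = 1.672832… → 1.673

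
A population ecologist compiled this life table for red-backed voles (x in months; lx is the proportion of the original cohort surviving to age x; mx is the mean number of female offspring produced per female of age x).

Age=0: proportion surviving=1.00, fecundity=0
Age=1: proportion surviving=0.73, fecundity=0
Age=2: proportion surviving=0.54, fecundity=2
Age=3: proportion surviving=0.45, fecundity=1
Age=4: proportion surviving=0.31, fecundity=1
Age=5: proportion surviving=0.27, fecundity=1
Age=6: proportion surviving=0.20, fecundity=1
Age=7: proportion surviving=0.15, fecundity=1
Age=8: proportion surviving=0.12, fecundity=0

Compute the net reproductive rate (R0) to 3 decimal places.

lx·mx by age: 0, 0, 1.08, 0.45, 0.31, 0.27, 0.2, 0.15, 0
R0 = Σ lx·mx = 2.46 → 2.460

2.460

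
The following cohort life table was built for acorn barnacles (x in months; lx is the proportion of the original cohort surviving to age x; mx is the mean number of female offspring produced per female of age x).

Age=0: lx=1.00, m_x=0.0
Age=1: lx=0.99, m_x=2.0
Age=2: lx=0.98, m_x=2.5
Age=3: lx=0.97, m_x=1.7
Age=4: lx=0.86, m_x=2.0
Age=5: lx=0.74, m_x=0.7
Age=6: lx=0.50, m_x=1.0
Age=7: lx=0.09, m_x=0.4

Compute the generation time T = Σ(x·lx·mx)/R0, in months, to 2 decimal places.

2.77

lx·mx: 0, 1.98, 2.45, 1.649, 1.72, 0.518, 0.5, 0.036 → R0 = 8.853
x·lx·mx: 0, 1.98, 4.9, 4.947, 6.88, 2.59, 3, 0.252 → Σ = 24.549
T = 24.549 / 8.853 = 2.772958… → 2.77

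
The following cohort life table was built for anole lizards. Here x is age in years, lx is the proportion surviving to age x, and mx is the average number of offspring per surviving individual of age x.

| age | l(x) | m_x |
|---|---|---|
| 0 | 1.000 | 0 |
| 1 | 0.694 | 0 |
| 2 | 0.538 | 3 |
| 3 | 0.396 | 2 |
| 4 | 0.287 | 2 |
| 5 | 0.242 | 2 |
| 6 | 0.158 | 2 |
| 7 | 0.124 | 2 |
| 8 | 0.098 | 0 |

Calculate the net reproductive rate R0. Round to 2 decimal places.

lx·mx by age: 0, 0, 1.614, 0.792, 0.574, 0.484, 0.316, 0.248, 0
R0 = Σ lx·mx = 4.028 → 4.03

4.03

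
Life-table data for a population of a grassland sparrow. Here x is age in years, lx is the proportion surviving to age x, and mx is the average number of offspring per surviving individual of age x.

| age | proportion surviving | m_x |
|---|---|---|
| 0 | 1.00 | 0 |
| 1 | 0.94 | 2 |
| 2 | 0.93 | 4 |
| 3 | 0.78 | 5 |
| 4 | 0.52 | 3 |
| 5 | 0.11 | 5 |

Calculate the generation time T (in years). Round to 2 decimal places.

lx·mx: 0, 1.88, 3.72, 3.9, 1.56, 0.55 → R0 = 11.61
x·lx·mx: 0, 1.88, 7.44, 11.7, 6.24, 2.75 → Σ = 30.01
T = 30.01 / 11.61 = 2.584841… → 2.58

2.58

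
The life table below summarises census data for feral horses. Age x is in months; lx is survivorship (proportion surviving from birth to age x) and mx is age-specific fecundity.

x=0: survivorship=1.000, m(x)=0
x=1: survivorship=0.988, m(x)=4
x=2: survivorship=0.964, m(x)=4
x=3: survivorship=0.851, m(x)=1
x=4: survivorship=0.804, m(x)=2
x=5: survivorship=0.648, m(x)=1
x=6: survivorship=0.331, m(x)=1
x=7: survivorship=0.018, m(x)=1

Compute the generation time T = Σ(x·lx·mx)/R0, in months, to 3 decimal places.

lx·mx: 0, 3.952, 3.856, 0.851, 1.608, 0.648, 0.331, 0.018 → R0 = 11.264
x·lx·mx: 0, 3.952, 7.712, 2.553, 6.432, 3.24, 1.986, 0.126 → Σ = 26.001
T = 26.001 / 11.264 = 2.308327… → 2.308

2.308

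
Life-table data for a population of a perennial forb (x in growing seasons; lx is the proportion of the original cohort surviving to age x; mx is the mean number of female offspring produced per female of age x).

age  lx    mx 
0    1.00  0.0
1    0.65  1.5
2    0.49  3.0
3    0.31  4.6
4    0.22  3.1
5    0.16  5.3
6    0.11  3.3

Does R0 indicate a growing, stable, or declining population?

growing

R0 = Σ lx·mx = 0 + 0.975 + 1.47 + 1.426 + 0.682 + 0.848 + 0.363 = 5.764
R0 > 1, so the population is growing.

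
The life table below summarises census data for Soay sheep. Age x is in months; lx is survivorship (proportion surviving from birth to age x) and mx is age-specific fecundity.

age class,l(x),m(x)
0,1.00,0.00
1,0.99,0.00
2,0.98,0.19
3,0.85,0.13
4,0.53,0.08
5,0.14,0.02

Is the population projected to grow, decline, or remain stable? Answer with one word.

declining

R0 = Σ lx·mx = 0 + 0 + 0.1862 + 0.1105 + 0.0424 + 0.0028 = 0.3419
R0 < 1, so the population is declining.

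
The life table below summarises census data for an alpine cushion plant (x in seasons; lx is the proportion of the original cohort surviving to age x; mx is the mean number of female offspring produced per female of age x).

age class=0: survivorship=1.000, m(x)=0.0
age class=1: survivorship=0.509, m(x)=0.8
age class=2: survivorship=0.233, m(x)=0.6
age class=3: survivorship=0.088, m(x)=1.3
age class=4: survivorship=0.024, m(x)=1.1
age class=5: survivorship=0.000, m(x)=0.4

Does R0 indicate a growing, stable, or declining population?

declining

R0 = Σ lx·mx = 0 + 0.4072 + 0.1398 + 0.1144 + 0.0264 + 0 = 0.6878
R0 < 1, so the population is declining.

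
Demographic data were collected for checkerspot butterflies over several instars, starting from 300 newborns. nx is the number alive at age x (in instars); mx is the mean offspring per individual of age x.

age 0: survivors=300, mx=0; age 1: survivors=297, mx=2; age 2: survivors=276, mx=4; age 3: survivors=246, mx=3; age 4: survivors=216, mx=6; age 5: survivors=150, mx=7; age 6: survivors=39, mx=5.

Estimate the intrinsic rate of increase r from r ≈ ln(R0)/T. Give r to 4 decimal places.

0.8411

lx = nx/n0 = nx/300: 1, 0.99, 0.92, 0.82, 0.72, 0.5, 0.13
R0 = Σ lx·mx = 0 + 1.98 + 3.68 + 2.46 + 4.32 + 3.5 + 0.65 = 16.59
Σ x·lx·mx = 55.4; T = 55.4/16.59 = 3.33936…
r ≈ ln(R0)/T = ln(16.59)/3.33936… = 0.841119… → 0.8411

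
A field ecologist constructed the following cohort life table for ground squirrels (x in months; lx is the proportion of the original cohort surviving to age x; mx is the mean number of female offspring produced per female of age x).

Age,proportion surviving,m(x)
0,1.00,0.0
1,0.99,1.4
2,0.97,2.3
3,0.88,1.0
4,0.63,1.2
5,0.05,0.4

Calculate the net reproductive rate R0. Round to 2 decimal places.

5.27

lx·mx by age: 0, 1.386, 2.231, 0.88, 0.756, 0.02
R0 = Σ lx·mx = 5.273 → 5.27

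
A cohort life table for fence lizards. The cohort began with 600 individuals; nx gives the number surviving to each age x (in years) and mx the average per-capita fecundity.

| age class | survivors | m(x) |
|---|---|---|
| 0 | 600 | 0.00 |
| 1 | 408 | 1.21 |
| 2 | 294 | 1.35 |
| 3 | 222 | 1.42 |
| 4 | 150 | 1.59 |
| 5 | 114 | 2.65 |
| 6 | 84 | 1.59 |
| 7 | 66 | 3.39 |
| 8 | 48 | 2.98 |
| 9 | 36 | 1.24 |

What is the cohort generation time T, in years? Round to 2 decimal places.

3.76

lx = nx/n0 = nx/600: 1, 0.68, 0.49, 0.37, 0.25, 0.19, 0.14, 0.11, 0.08, 0.06
lx·mx: 0, 0.8228, 0.6615, 0.5254, 0.3975, 0.5035, 0.2226, 0.3729, 0.2384, 0.0744 → R0 = 3.819
x·lx·mx: 0, 0.8228, 1.323, 1.5762, 1.59, 2.5175, 1.3356, 2.6103, 1.9072, 0.6696 → Σ = 14.3522
T = 14.3522 / 3.819 = 3.758104… → 3.76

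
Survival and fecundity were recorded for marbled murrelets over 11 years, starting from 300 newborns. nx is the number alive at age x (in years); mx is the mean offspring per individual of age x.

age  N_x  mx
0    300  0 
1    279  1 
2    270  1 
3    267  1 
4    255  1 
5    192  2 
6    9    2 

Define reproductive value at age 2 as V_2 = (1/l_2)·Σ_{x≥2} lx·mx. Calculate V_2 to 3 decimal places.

4.422

lx = nx/n0 = nx/300: 1, 0.93, 0.9, 0.89, 0.85, 0.64, 0.03
lx·mx for x ≥ 2: 0.9, 0.89, 0.85, 1.28, 0.06 → sum = 3.98
V_2 = 3.98 / l_2 = 3.98 / 0.9 = 4.422222… → 4.422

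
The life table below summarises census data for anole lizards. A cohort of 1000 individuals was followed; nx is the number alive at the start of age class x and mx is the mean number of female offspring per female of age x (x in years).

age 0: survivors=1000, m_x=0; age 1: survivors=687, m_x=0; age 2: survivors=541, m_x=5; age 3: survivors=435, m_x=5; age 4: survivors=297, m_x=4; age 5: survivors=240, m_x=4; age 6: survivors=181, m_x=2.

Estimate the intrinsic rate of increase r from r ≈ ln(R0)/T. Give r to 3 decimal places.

0.625

lx = nx/n0 = nx/1000: 1, 0.687, 0.541, 0.435, 0.297, 0.24, 0.181
R0 = Σ lx·mx = 0 + 0 + 2.705 + 2.175 + 1.188 + 0.96 + 0.362 = 7.39
Σ x·lx·mx = 23.659; T = 23.659/7.39 = 3.20149…
r ≈ ln(R0)/T = ln(7.39)/3.20149… = 0.62475… → 0.625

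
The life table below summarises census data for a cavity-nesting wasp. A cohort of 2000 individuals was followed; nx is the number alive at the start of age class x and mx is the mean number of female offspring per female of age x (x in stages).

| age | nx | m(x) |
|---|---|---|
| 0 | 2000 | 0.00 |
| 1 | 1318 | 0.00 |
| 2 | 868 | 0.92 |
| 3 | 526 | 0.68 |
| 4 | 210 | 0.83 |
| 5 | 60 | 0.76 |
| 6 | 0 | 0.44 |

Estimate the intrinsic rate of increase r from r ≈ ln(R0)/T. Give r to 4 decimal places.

lx = nx/n0 = nx/2000: 1, 0.659, 0.434, 0.263, 0.105, 0.03, 0
R0 = Σ lx·mx = 0 + 0 + 0.39928 + 0.17884 + 0.08715 + 0.0228 + 0 = 0.68807
Σ x·lx·mx = 1.79768; T = 1.79768/0.68807 = 2.61264…
r ≈ ln(R0)/T = ln(0.68807)/2.61264… = -0.143098… → -0.1431

-0.1431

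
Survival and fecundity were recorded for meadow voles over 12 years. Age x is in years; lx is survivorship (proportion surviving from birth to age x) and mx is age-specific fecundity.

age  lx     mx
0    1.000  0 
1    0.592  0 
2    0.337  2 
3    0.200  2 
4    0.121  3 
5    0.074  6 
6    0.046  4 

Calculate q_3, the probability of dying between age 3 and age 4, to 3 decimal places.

0.395

q_3 = (l_3 − l_4) / l_3 = (0.2 − 0.121) / 0.2
     = 0.079 / 0.2 = 0.395 → 0.395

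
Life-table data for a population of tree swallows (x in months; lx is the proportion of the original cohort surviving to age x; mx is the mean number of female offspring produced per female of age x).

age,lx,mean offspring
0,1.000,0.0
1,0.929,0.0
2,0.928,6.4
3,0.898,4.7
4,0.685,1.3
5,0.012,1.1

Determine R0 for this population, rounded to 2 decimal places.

11.06

lx·mx by age: 0, 0, 5.9392, 4.2206, 0.8905, 0.0132
R0 = Σ lx·mx = 11.0635 → 11.06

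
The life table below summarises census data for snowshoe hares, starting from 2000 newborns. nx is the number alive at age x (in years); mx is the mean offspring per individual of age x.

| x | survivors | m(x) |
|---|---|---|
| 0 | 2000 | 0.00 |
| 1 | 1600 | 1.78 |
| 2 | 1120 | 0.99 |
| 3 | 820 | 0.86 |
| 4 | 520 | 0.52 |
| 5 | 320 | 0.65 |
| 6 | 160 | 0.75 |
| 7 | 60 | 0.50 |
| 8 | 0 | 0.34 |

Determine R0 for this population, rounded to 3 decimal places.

2.645

lx = nx/n0 = nx/2000: 1, 0.8, 0.56, 0.41, 0.26, 0.16, 0.08, 0.03, 0
lx·mx by age: 0, 1.424, 0.5544, 0.3526, 0.1352, 0.104, 0.06, 0.015, 0
R0 = Σ lx·mx = 2.6452 → 2.645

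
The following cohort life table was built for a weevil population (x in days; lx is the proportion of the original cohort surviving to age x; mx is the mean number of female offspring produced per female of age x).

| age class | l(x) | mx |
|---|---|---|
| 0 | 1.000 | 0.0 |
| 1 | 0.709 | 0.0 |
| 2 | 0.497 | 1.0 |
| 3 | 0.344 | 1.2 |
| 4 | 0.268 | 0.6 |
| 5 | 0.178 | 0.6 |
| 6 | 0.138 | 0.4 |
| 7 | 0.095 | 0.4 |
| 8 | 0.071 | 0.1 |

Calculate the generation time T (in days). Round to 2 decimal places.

3.18

lx·mx: 0, 0, 0.497, 0.4128, 0.1608, 0.1068, 0.0552, 0.038, 0.0071 → R0 = 1.2777
x·lx·mx: 0, 0, 0.994, 1.2384, 0.6432, 0.534, 0.3312, 0.266, 0.0568 → Σ = 4.0636
T = 4.0636 / 1.2777 = 3.180402… → 3.18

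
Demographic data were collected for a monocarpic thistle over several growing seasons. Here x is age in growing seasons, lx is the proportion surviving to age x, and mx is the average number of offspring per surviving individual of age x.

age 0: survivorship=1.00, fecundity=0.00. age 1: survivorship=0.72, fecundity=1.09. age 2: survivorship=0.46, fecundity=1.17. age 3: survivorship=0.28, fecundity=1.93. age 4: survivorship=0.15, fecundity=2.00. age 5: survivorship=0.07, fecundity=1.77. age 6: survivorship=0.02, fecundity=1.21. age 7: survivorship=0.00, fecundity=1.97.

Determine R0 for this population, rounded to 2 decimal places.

2.31

lx·mx by age: 0, 0.7848, 0.5382, 0.5404, 0.3, 0.1239, 0.0242, 0
R0 = Σ lx·mx = 2.3115 → 2.31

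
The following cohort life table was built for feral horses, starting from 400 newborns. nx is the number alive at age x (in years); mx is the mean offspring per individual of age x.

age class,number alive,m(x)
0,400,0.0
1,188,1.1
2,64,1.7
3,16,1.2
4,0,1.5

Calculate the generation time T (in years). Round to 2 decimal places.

lx = nx/n0 = nx/400: 1, 0.47, 0.16, 0.04, 0
lx·mx: 0, 0.517, 0.272, 0.048, 0 → R0 = 0.837
x·lx·mx: 0, 0.517, 0.544, 0.144, 0 → Σ = 1.205
T = 1.205 / 0.837 = 1.439665… → 1.44

1.44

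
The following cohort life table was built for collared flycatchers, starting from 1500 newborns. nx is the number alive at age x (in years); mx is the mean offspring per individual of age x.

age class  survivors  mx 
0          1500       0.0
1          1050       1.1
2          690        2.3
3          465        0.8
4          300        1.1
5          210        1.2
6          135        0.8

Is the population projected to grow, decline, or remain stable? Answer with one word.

growing

lx = nx/n0 = nx/1500: 1, 0.7, 0.46, 0.31, 0.2, 0.14, 0.09
R0 = Σ lx·mx = 0 + 0.77 + 1.058 + 0.248 + 0.22 + 0.168 + 0.072 = 2.536
R0 > 1, so the population is growing.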